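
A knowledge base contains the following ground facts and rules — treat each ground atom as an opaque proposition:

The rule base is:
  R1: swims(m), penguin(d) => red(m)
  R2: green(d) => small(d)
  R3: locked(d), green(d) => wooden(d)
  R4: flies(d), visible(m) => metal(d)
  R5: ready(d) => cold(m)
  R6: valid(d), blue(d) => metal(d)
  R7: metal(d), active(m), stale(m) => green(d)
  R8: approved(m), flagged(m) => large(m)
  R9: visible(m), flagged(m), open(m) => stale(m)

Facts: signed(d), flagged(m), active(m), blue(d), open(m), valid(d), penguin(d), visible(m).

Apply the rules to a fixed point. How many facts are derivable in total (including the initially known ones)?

Round 1 fires R6, R9, giving metal(d), stale(m).
Round 2 fires R7, giving green(d).
Round 3 fires R2, giving small(d).
Closure: {active(m), blue(d), flagged(m), green(d), metal(d), open(m), penguin(d), signed(d), small(d), stale(m), valid(d), visible(m)} — 12 facts.

12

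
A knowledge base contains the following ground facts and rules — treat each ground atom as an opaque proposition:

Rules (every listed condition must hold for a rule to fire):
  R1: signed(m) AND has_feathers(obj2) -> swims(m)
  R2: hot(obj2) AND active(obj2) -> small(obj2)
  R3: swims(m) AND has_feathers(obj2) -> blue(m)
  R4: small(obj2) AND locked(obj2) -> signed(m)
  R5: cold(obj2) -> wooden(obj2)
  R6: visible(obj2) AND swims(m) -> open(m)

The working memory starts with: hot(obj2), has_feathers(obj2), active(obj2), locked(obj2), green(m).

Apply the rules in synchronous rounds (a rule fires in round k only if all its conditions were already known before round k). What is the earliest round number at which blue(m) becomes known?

4

[1] R2 [hot(obj2) AND active(obj2) -> small(obj2)]. ⇒ new: small(obj2).
[2] R4 [small(obj2) AND locked(obj2) -> signed(m)]. ⇒ new: signed(m).
[3] R1 [signed(m) AND has_feathers(obj2) -> swims(m)]. ⇒ new: swims(m).
[4] R3 [swims(m) AND has_feathers(obj2) -> blue(m)]. ⇒ new: blue(m).
blue(m) first appears in round 4.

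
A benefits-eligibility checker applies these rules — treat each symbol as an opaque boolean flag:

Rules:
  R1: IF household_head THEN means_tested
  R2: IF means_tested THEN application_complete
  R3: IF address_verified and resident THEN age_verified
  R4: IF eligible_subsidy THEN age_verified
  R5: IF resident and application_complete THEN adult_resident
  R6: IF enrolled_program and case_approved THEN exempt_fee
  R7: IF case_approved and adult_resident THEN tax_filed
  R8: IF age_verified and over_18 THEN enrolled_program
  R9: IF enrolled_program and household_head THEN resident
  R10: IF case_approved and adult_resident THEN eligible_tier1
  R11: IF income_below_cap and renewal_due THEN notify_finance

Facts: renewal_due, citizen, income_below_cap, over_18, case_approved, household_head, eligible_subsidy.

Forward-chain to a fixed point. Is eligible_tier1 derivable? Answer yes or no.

[1] R1 [IF household_head THEN means_tested]; R4 [IF eligible_subsidy THEN age_verified]; R11 [IF income_below_cap and renewal_due THEN notify_finance]. ⇒ new: means_tested, age_verified, notify_finance.
[2] R2 [IF means_tested THEN application_complete]; R8 [IF age_verified and over_18 THEN enrolled_program]. ⇒ new: application_complete, enrolled_program.
[3] R6 [IF enrolled_program and case_approved THEN exempt_fee]; R9 [IF enrolled_program and household_head THEN resident]. ⇒ new: exempt_fee, resident.
[4] R5 [IF resident and application_complete THEN adult_resident]. ⇒ new: adult_resident.
[5] R7 [IF case_approved and adult_resident THEN tax_filed]; R10 [IF case_approved and adult_resident THEN eligible_tier1]. ⇒ new: tax_filed, eligible_tier1.
eligible_tier1 appears in round 5, so it is derivable.

yes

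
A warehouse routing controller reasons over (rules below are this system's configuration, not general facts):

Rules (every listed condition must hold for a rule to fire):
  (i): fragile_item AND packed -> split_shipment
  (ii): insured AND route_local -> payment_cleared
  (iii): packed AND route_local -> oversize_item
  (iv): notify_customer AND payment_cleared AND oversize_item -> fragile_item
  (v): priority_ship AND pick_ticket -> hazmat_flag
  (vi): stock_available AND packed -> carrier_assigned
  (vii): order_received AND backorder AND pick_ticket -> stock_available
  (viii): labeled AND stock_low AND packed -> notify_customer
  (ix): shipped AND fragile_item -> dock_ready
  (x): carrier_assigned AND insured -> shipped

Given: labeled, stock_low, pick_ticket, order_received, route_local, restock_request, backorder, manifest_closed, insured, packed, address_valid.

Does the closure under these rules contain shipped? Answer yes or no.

yes

Round 1: (ii) [insured AND route_local -> payment_cleared]; (iii) [packed AND route_local -> oversize_item]; (vii) [order_received AND backorder AND pick_ticket -> stock_available]; (viii) [labeled AND stock_low AND packed -> notify_customer]. Adds payment_cleared, oversize_item, stock_available, notify_customer.
Round 2: (iv) [notify_customer AND payment_cleared AND oversize_item -> fragile_item]; (vi) [stock_available AND packed -> carrier_assigned]. Adds fragile_item, carrier_assigned.
Round 3: (i) [fragile_item AND packed -> split_shipment]; (x) [carrier_assigned AND insured -> shipped]. Adds split_shipment, shipped.
Round 4: (ix) [shipped AND fragile_item -> dock_ready]. Adds dock_ready.
shipped appears in round 3, so it is derivable.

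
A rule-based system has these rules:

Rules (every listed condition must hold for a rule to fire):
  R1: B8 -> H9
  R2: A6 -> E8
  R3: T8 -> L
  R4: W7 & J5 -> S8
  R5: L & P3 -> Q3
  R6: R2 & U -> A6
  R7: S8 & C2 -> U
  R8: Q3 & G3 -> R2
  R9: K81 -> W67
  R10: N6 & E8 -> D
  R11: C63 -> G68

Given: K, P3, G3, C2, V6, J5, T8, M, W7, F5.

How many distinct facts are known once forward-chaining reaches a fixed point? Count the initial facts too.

Round 1 fires R3, R4, giving L, S8.
Round 2 fires R5, R7, giving Q3, U.
Round 3 fires R8, giving R2.
Round 4 fires R6, giving A6.
Round 5 fires R2, giving E8.
Closure: {A6, C2, E8, F5, G3, J5, K, L, M, P3, Q3, R2, S8, T8, U, V6, W7} — 17 facts.

17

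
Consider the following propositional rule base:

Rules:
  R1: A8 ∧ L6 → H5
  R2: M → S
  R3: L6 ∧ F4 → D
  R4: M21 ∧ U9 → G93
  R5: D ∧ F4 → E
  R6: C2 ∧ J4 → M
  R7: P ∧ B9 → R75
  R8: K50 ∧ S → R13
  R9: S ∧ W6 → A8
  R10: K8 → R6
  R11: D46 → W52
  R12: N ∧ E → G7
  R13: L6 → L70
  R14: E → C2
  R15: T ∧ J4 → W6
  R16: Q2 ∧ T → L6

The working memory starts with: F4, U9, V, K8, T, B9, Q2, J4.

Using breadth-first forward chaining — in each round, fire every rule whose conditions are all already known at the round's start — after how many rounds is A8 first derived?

7

Round 1 fires R10, R15, R16, giving R6, W6, L6.
Round 2 fires R3, R13, giving D, L70.
Round 3 fires R5, giving E.
Round 4 fires R14, giving C2.
Round 5 fires R6, giving M.
Round 6 fires R2, giving S.
Round 7 fires R9, giving A8.
A8 first appears in round 7.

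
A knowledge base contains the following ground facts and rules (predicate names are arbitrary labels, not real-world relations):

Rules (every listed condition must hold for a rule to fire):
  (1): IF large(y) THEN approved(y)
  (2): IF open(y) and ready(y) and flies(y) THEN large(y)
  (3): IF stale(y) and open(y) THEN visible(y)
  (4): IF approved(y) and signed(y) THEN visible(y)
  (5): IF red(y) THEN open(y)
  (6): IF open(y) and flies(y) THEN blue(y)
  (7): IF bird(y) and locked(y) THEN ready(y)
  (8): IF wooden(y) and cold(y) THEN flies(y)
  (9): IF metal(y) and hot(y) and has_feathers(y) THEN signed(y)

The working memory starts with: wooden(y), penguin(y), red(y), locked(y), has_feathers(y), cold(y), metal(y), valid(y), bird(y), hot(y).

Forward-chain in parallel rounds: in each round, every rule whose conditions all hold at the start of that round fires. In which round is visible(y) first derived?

Round 1 fires (5), (7), (8), (9), giving open(y), ready(y), flies(y), signed(y).
Round 2 fires (2), (6), giving large(y), blue(y).
Round 3 fires (1), giving approved(y).
Round 4 fires (4), giving visible(y).
visible(y) first appears in round 4.

4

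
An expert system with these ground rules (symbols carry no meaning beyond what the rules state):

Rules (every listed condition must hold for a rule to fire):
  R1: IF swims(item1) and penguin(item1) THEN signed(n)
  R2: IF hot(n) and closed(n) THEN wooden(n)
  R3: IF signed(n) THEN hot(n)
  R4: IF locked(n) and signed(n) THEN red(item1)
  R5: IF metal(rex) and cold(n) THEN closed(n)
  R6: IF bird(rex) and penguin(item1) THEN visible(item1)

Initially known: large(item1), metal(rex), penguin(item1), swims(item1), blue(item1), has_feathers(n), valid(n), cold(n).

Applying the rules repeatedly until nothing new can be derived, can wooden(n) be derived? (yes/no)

yes

[1] R1 [IF swims(item1) and penguin(item1) THEN signed(n)]; R5 [IF metal(rex) and cold(n) THEN closed(n)]. ⇒ new: signed(n), closed(n).
[2] R3 [IF signed(n) THEN hot(n)]. ⇒ new: hot(n).
[3] R2 [IF hot(n) and closed(n) THEN wooden(n)]. ⇒ new: wooden(n).
wooden(n) appears in round 3, so it is derivable.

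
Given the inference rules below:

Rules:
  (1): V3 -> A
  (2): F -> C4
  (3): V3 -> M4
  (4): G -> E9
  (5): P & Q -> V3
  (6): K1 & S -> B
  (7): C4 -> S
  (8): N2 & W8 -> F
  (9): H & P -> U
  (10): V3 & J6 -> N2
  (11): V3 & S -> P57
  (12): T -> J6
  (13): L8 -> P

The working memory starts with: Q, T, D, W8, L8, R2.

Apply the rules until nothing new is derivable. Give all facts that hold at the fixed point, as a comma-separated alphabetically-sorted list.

[1] (12) [T -> J6]; (13) [L8 -> P]. ⇒ new: J6, P.
[2] (5) [P & Q -> V3]. ⇒ new: V3.
[3] (1) [V3 -> A]; (3) [V3 -> M4]; (10) [V3 & J6 -> N2]. ⇒ new: A, M4, N2.
[4] (8) [N2 & W8 -> F]. ⇒ new: F.
[5] (2) [F -> C4]. ⇒ new: C4.
[6] (7) [C4 -> S]. ⇒ new: S.
[7] (11) [V3 & S -> P57]. ⇒ new: P57.

A, C4, D, F, J6, L8, M4, N2, P, P57, Q, R2, S, T, V3, W8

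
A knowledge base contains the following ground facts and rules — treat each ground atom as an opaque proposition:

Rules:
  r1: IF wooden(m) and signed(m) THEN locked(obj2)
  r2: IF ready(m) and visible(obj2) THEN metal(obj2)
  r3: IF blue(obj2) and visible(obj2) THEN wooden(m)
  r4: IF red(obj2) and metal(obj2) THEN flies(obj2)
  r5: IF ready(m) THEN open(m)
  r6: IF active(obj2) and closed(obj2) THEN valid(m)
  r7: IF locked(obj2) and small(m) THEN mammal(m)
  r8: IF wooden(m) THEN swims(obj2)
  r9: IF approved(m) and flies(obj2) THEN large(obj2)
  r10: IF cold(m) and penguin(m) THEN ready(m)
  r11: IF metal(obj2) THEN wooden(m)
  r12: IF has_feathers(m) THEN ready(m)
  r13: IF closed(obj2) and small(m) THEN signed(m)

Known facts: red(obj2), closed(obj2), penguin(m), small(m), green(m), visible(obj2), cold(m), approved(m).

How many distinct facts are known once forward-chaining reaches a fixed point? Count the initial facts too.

Round 1 — r10, r13, derive ready(m), signed(m).
Round 2 — r2, r5, derive metal(obj2), open(m).
Round 3 — r4, r11, derive flies(obj2), wooden(m).
Round 4 — r1, r8, r9, derive locked(obj2), swims(obj2), large(obj2).
Round 5 — r7, derive mammal(m).
Closure: {approved(m), closed(obj2), cold(m), flies(obj2), green(m), large(obj2), locked(obj2), mammal(m), metal(obj2), open(m), penguin(m), ready(m), red(obj2), signed(m), small(m), swims(obj2), visible(obj2), wooden(m)} — 18 facts.

18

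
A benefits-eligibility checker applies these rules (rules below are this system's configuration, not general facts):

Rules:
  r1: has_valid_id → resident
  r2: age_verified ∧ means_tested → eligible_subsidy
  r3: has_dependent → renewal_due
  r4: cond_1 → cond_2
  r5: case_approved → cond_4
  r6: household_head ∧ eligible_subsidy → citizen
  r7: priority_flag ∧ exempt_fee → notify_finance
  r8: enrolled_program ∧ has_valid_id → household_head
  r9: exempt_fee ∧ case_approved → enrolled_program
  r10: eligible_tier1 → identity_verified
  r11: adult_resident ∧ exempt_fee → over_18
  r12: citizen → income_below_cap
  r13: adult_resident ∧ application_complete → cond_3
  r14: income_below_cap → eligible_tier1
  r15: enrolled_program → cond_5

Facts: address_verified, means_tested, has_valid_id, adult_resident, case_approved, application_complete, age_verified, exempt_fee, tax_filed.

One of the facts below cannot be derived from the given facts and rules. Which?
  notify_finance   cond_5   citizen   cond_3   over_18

notify_finance

Round 1 fires r1, r2, r5, r9, r11, r13, giving resident, eligible_subsidy, cond_4, enrolled_program, over_18, cond_3.
Round 2 fires r8, r15, giving household_head, cond_5.
Round 3 fires r6, giving citizen.
Round 4 fires r12, giving income_below_cap.
Round 5 fires r14, giving eligible_tier1.
Round 6 fires r10, giving identity_verified.
Derived: citizen (round 3), over_18 (round 1), cond_5 (round 2), cond_3 (round 1). notify_finance never appears in any round.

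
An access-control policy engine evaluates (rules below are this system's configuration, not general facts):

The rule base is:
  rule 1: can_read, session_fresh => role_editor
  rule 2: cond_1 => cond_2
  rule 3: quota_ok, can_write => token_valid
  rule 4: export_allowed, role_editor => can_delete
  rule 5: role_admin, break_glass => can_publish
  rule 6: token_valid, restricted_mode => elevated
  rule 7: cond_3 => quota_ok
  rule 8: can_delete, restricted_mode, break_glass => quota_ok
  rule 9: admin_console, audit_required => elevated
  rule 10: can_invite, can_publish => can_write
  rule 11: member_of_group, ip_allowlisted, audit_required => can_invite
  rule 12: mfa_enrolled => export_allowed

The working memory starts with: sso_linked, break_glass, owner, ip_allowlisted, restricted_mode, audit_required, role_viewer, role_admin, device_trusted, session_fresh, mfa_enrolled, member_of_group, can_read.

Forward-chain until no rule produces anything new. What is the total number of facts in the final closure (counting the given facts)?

Round 1: rule 1 [can_read, session_fresh => role_editor]; rule 5 [role_admin, break_glass => can_publish]; rule 11 [member_of_group, ip_allowlisted, audit_required => can_invite]; rule 12 [mfa_enrolled => export_allowed]. New: role_editor, can_publish, can_invite, export_allowed.
Round 2: rule 4 [export_allowed, role_editor => can_delete]; rule 10 [can_invite, can_publish => can_write]. New: can_delete, can_write.
Round 3: rule 8 [can_delete, restricted_mode, break_glass => quota_ok]. New: quota_ok.
Round 4: rule 3 [quota_ok, can_write => token_valid]. New: token_valid.
Round 5: rule 6 [token_valid, restricted_mode => elevated]. New: elevated.
Closure: {audit_required, break_glass, can_delete, can_invite, can_publish, can_read, can_write, device_trusted, elevated, export_allowed, ip_allowlisted, member_of_group, mfa_enrolled, owner, quota_ok, restricted_mode, role_admin, role_editor, role_viewer, session_fresh, sso_linked, token_valid} — 22 facts.

22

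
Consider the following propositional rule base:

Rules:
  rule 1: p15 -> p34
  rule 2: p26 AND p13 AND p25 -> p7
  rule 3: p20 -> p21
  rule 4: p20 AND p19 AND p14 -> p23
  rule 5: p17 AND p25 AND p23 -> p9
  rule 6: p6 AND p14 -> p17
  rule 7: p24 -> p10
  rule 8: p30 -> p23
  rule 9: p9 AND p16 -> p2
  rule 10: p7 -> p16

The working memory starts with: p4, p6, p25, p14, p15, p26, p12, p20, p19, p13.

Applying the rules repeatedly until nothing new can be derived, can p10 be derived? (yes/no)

no

Round 1 — rule 1, rule 2, rule 3, rule 4, rule 6, derive p34, p7, p21, p23, p17.
Round 2 — rule 5, rule 10, derive p9, p16.
Round 3 — rule 9, derive p2.
Fixed point reached. p10 is concluded only by rule 7; rule 7 needs p24 (never derived).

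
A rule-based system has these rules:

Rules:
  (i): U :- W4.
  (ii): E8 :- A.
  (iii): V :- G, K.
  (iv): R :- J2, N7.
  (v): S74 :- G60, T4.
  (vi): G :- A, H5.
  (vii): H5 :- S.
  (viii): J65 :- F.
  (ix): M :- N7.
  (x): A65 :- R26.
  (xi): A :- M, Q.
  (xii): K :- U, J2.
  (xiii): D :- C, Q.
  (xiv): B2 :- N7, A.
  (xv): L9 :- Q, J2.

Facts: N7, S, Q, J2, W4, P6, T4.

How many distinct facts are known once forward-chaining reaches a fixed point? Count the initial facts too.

18

[1] (i) [U :- W4.]; (iv) [R :- J2, N7.]; (vii) [H5 :- S.]; (ix) [M :- N7.]; (xv) [L9 :- Q, J2.]. ⇒ new: U, R, H5, M, L9.
[2] (xi) [A :- M, Q.]; (xii) [K :- U, J2.]. ⇒ new: A, K.
[3] (ii) [E8 :- A.]; (vi) [G :- A, H5.]; (xiv) [B2 :- N7, A.]. ⇒ new: E8, G, B2.
[4] (iii) [V :- G, K.]. ⇒ new: V.
Closure: {A, B2, E8, G, H5, J2, K, L9, M, N7, P6, Q, R, S, T4, U, V, W4} — 18 facts.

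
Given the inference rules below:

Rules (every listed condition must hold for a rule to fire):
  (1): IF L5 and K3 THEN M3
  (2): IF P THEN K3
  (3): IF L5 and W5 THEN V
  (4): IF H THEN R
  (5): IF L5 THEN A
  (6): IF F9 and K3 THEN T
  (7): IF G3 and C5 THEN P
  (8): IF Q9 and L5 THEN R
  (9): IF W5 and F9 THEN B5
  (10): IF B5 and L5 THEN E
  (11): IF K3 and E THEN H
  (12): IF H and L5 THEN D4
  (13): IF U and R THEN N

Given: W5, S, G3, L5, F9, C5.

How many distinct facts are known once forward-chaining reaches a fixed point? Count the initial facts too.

[1] (3) [IF L5 and W5 THEN V]; (5) [IF L5 THEN A]; (7) [IF G3 and C5 THEN P]; (9) [IF W5 and F9 THEN B5]. ⇒ new: V, A, P, B5.
[2] (2) [IF P THEN K3]; (10) [IF B5 and L5 THEN E]. ⇒ new: K3, E.
[3] (1) [IF L5 and K3 THEN M3]; (6) [IF F9 and K3 THEN T]; (11) [IF K3 and E THEN H]. ⇒ new: M3, T, H.
[4] (4) [IF H THEN R]; (12) [IF H and L5 THEN D4]. ⇒ new: R, D4.
Closure: {A, B5, C5, D4, E, F9, G3, H, K3, L5, M3, P, R, S, T, V, W5} — 17 facts.

17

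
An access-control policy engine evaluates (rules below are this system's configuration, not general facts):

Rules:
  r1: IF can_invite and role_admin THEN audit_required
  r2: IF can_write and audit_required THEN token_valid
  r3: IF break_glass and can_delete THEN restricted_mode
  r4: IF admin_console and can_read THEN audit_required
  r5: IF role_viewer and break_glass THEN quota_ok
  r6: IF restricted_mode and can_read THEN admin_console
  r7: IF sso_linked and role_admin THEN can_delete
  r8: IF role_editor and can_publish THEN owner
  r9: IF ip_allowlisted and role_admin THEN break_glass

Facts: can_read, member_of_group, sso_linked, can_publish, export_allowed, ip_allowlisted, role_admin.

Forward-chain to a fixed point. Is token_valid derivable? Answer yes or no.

no

Round 1 — r7, r9, derive can_delete, break_glass.
Round 2 — r3, derive restricted_mode.
Round 3 — r6, derive admin_console.
Round 4 — r4, derive audit_required.
Fixed point reached. token_valid is concluded only by r2; r2 needs can_write (never derived).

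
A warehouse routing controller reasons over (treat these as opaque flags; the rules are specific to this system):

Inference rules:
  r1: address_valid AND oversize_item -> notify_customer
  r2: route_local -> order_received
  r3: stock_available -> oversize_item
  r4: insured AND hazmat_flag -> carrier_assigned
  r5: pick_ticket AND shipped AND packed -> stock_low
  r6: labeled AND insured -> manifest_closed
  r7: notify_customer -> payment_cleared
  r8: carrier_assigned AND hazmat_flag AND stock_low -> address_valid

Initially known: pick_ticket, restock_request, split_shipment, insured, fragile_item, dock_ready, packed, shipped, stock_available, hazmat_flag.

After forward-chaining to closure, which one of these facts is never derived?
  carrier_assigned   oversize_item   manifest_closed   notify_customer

Round 1 — r3, r4, r5, derive oversize_item, carrier_assigned, stock_low.
Round 2 — r8, derive address_valid.
Round 3 — r1, derive notify_customer.
Round 4 — r7, derive payment_cleared.
Derived: oversize_item (round 1), notify_customer (round 3), carrier_assigned (round 1). manifest_closed never appears in any round.

manifest_closed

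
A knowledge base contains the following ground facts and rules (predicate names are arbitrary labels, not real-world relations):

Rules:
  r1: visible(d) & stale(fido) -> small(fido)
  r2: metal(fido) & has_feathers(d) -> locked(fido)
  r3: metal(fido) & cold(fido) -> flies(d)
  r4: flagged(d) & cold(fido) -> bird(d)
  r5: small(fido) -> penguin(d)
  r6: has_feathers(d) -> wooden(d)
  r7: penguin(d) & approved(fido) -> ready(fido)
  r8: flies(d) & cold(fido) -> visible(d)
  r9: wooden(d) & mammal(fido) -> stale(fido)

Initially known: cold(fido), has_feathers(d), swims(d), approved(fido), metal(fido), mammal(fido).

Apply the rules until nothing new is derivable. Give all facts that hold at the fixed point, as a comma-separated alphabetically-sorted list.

[1] r2 [metal(fido) & has_feathers(d) -> locked(fido)]; r3 [metal(fido) & cold(fido) -> flies(d)]; r6 [has_feathers(d) -> wooden(d)]. ⇒ new: locked(fido), flies(d), wooden(d).
[2] r8 [flies(d) & cold(fido) -> visible(d)]; r9 [wooden(d) & mammal(fido) -> stale(fido)]. ⇒ new: visible(d), stale(fido).
[3] r1 [visible(d) & stale(fido) -> small(fido)]. ⇒ new: small(fido).
[4] r5 [small(fido) -> penguin(d)]. ⇒ new: penguin(d).
[5] r7 [penguin(d) & approved(fido) -> ready(fido)]. ⇒ new: ready(fido).

approved(fido), cold(fido), flies(d), has_feathers(d), locked(fido), mammal(fido), metal(fido), penguin(d), ready(fido), small(fido), stale(fido), swims(d), visible(d), wooden(d)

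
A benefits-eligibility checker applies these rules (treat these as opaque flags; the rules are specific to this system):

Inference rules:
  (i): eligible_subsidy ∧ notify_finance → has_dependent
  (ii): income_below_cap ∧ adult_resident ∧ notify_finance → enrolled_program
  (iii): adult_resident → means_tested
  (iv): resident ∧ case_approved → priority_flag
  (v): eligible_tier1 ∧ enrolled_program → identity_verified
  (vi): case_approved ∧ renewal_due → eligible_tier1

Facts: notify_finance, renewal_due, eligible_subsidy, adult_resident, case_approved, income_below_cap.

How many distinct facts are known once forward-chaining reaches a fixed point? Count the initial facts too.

[1] (i) [eligible_subsidy ∧ notify_finance → has_dependent]; (ii) [income_below_cap ∧ adult_resident ∧ notify_finance → enrolled_program]; (iii) [adult_resident → means_tested]; (vi) [case_approved ∧ renewal_due → eligible_tier1]. ⇒ new: has_dependent, enrolled_program, means_tested, eligible_tier1.
[2] (v) [eligible_tier1 ∧ enrolled_program → identity_verified]. ⇒ new: identity_verified.
Closure: {adult_resident, case_approved, eligible_subsidy, eligible_tier1, enrolled_program, has_dependent, identity_verified, income_below_cap, means_tested, notify_finance, renewal_due} — 11 facts.

11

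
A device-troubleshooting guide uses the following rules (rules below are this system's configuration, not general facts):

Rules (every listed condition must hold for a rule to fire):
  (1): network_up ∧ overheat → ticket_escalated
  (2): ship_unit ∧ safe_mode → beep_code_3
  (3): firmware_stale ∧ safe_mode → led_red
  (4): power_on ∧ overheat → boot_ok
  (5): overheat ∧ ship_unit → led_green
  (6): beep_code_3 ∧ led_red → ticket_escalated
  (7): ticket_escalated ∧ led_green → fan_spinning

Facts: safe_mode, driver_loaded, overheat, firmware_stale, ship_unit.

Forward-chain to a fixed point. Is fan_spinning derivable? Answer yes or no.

yes

Round 1: (2) [ship_unit ∧ safe_mode → beep_code_3]; (3) [firmware_stale ∧ safe_mode → led_red]; (5) [overheat ∧ ship_unit → led_green]. Adds beep_code_3, led_red, led_green.
Round 2: (6) [beep_code_3 ∧ led_red → ticket_escalated]. Adds ticket_escalated.
Round 3: (7) [ticket_escalated ∧ led_green → fan_spinning]. Adds fan_spinning.
fan_spinning appears in round 3, so it is derivable.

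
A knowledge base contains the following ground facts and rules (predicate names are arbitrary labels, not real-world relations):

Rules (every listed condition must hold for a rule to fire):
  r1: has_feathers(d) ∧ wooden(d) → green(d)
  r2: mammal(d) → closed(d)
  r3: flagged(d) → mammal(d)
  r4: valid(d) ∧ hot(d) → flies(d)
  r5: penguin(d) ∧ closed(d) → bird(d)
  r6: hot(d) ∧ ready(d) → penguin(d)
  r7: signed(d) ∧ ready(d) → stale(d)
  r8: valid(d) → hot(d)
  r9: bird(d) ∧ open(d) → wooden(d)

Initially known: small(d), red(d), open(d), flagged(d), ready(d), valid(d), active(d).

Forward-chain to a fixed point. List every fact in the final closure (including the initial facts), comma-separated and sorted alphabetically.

active(d), bird(d), closed(d), flagged(d), flies(d), hot(d), mammal(d), open(d), penguin(d), ready(d), red(d), small(d), valid(d), wooden(d)

[1] r3 [flagged(d) → mammal(d)]; r8 [valid(d) → hot(d)]. ⇒ new: mammal(d), hot(d).
[2] r2 [mammal(d) → closed(d)]; r4 [valid(d) ∧ hot(d) → flies(d)]; r6 [hot(d) ∧ ready(d) → penguin(d)]. ⇒ new: closed(d), flies(d), penguin(d).
[3] r5 [penguin(d) ∧ closed(d) → bird(d)]. ⇒ new: bird(d).
[4] r9 [bird(d) ∧ open(d) → wooden(d)]. ⇒ new: wooden(d).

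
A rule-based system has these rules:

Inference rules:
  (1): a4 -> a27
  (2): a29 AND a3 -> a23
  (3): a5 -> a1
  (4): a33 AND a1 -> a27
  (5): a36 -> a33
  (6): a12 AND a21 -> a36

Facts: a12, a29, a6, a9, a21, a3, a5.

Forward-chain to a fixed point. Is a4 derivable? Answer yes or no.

no

Round 1 — (2), (3), (6), derive a23, a1, a36.
Round 2 — (5), derive a33.
Round 3 — (4), derive a27.
Fixed point reached. No rule has a4 as a consequent, and it is not given.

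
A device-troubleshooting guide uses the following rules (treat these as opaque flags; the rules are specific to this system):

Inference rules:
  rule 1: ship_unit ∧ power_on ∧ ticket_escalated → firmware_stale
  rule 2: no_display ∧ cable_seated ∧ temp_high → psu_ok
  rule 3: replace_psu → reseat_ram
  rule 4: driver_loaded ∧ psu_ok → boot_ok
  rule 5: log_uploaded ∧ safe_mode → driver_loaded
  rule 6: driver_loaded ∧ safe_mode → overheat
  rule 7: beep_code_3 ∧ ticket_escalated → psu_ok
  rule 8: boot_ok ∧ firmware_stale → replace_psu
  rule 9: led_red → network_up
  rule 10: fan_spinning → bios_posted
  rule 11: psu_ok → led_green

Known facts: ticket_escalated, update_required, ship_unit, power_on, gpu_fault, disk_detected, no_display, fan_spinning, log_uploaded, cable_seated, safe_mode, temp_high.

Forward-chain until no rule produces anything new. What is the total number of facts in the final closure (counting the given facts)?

Round 1 — rule 1, rule 2, rule 5, rule 10, derive firmware_stale, psu_ok, driver_loaded, bios_posted.
Round 2 — rule 4, rule 6, rule 11, derive boot_ok, overheat, led_green.
Round 3 — rule 8, derive replace_psu.
Round 4 — rule 3, derive reseat_ram.
Closure: {bios_posted, boot_ok, cable_seated, disk_detected, driver_loaded, fan_spinning, firmware_stale, gpu_fault, led_green, log_uploaded, no_display, overheat, power_on, psu_ok, replace_psu, reseat_ram, safe_mode, ship_unit, temp_high, ticket_escalated, update_required} — 21 facts.

21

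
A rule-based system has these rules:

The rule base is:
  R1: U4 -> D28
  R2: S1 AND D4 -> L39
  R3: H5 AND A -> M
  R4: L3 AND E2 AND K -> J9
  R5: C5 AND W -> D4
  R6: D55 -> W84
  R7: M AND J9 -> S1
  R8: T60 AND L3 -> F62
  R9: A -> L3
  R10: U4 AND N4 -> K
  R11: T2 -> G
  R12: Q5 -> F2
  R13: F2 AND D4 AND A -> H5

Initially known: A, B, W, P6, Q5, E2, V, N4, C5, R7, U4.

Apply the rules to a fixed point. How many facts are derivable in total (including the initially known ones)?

21

Round 1 — R1, R5, R9, R10, R12, derive D28, D4, L3, K, F2.
Round 2 — R4, R13, derive J9, H5.
Round 3 — R3, derive M.
Round 4 — R7, derive S1.
Round 5 — R2, derive L39.
Closure: {A, B, C5, D28, D4, E2, F2, H5, J9, K, L3, L39, M, N4, P6, Q5, R7, S1, U4, V, W} — 21 facts.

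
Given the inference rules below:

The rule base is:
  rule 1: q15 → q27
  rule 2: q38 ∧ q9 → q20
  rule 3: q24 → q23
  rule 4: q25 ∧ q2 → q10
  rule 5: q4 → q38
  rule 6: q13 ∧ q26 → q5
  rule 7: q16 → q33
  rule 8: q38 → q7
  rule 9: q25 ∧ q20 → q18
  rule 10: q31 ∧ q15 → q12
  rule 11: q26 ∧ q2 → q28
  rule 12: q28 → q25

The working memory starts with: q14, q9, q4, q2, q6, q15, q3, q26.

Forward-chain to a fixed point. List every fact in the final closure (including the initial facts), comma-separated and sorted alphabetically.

q10, q14, q15, q18, q2, q20, q25, q26, q27, q28, q3, q38, q4, q6, q7, q9

Round 1: rule 1 [q15 → q27]; rule 5 [q4 → q38]; rule 11 [q26 ∧ q2 → q28]. New: q27, q38, q28.
Round 2: rule 2 [q38 ∧ q9 → q20]; rule 8 [q38 → q7]; rule 12 [q28 → q25]. New: q20, q7, q25.
Round 3: rule 4 [q25 ∧ q2 → q10]; rule 9 [q25 ∧ q20 → q18]. New: q10, q18.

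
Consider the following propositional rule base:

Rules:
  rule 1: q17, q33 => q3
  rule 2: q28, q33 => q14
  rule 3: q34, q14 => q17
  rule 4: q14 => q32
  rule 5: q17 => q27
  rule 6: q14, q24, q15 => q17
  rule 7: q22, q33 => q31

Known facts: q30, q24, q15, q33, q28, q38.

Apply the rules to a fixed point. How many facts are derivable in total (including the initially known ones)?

11

Round 1: rule 2 [q28, q33 => q14]. Adds q14.
Round 2: rule 4 [q14 => q32]; rule 6 [q14, q24, q15 => q17]. Adds q32, q17.
Round 3: rule 1 [q17, q33 => q3]; rule 5 [q17 => q27]. Adds q3, q27.
Closure: {q14, q15, q17, q24, q27, q28, q3, q30, q32, q33, q38} — 11 facts.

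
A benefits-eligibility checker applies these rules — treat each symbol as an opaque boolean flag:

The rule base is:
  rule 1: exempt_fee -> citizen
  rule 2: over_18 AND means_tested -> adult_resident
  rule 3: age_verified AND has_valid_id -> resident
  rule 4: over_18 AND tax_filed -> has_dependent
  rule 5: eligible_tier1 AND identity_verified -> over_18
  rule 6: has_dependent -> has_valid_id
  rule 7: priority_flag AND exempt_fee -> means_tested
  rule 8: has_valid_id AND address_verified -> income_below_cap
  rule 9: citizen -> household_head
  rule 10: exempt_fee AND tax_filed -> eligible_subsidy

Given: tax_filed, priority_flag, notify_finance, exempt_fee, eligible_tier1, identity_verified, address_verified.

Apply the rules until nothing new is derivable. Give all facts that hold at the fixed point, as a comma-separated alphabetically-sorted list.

[1] rule 1 [exempt_fee -> citizen]; rule 5 [eligible_tier1 AND identity_verified -> over_18]; rule 7 [priority_flag AND exempt_fee -> means_tested]; rule 10 [exempt_fee AND tax_filed -> eligible_subsidy]. ⇒ new: citizen, over_18, means_tested, eligible_subsidy.
[2] rule 2 [over_18 AND means_tested -> adult_resident]; rule 4 [over_18 AND tax_filed -> has_dependent]; rule 9 [citizen -> household_head]. ⇒ new: adult_resident, has_dependent, household_head.
[3] rule 6 [has_dependent -> has_valid_id]. ⇒ new: has_valid_id.
[4] rule 8 [has_valid_id AND address_verified -> income_below_cap]. ⇒ new: income_below_cap.

address_verified, adult_resident, citizen, eligible_subsidy, eligible_tier1, exempt_fee, has_dependent, has_valid_id, household_head, identity_verified, income_below_cap, means_tested, notify_finance, over_18, priority_flag, tax_filed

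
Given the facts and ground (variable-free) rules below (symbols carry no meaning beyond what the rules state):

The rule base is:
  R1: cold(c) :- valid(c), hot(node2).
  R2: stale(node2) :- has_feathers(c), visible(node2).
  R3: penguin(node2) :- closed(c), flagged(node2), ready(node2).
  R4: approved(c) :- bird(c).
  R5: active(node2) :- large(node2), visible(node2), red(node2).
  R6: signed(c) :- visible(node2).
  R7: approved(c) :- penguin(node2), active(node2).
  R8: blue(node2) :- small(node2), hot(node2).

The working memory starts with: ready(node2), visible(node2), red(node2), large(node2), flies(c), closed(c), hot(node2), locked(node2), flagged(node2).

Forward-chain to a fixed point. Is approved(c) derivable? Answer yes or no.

yes

Round 1 — R3, R5, R6, derive penguin(node2), active(node2), signed(c).
Round 2 — R7, derive approved(c).
approved(c) appears in round 2, so it is derivable.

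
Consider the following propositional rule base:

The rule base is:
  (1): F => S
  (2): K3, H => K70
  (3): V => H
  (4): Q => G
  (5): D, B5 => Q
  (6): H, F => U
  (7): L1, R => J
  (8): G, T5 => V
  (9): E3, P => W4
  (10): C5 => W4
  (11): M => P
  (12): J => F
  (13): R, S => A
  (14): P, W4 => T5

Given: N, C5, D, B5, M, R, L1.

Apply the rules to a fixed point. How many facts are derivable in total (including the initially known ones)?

Round 1 — (5), (7), (10), (11), derive Q, J, W4, P.
Round 2 — (4), (12), (14), derive G, F, T5.
Round 3 — (1), (8), derive S, V.
Round 4 — (3), (13), derive H, A.
Round 5 — (6), derive U.
Closure: {A, B5, C5, D, F, G, H, J, L1, M, N, P, Q, R, S, T5, U, V, W4} — 19 facts.

19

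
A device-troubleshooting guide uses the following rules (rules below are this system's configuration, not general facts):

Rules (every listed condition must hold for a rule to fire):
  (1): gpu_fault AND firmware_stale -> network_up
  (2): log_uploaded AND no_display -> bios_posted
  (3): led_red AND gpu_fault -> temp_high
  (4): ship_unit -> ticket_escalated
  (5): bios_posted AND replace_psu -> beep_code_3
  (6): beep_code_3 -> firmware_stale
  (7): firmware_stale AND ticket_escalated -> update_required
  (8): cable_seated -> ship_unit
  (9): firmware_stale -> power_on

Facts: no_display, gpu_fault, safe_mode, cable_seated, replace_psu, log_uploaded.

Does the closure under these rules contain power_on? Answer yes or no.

yes

[1] (2) [log_uploaded AND no_display -> bios_posted]; (8) [cable_seated -> ship_unit]. ⇒ new: bios_posted, ship_unit.
[2] (4) [ship_unit -> ticket_escalated]; (5) [bios_posted AND replace_psu -> beep_code_3]. ⇒ new: ticket_escalated, beep_code_3.
[3] (6) [beep_code_3 -> firmware_stale]. ⇒ new: firmware_stale.
[4] (1) [gpu_fault AND firmware_stale -> network_up]; (7) [firmware_stale AND ticket_escalated -> update_required]; (9) [firmware_stale -> power_on]. ⇒ new: network_up, update_required, power_on.
power_on appears in round 4, so it is derivable.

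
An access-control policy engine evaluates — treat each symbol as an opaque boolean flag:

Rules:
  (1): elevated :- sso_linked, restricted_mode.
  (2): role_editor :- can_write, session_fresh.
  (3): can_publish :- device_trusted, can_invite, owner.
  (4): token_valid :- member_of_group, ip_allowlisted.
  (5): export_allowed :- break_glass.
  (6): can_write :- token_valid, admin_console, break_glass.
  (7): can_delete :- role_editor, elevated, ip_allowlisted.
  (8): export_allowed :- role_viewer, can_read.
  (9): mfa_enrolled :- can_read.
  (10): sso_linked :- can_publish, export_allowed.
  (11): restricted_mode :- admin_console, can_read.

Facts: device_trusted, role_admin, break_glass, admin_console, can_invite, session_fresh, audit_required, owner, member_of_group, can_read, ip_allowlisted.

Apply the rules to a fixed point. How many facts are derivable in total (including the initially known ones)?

21

Round 1: (3) [can_publish :- device_trusted, can_invite, owner.]; (4) [token_valid :- member_of_group, ip_allowlisted.]; (5) [export_allowed :- break_glass.]; (9) [mfa_enrolled :- can_read.]; (11) [restricted_mode :- admin_console, can_read.]. New: can_publish, token_valid, export_allowed, mfa_enrolled, restricted_mode.
Round 2: (6) [can_write :- token_valid, admin_console, break_glass.]; (10) [sso_linked :- can_publish, export_allowed.]. New: can_write, sso_linked.
Round 3: (1) [elevated :- sso_linked, restricted_mode.]; (2) [role_editor :- can_write, session_fresh.]. New: elevated, role_editor.
Round 4: (7) [can_delete :- role_editor, elevated, ip_allowlisted.]. New: can_delete.
Closure: {admin_console, audit_required, break_glass, can_delete, can_invite, can_publish, can_read, can_write, device_trusted, elevated, export_allowed, ip_allowlisted, member_of_group, mfa_enrolled, owner, restricted_mode, role_admin, role_editor, session_fresh, sso_linked, token_valid} — 21 facts.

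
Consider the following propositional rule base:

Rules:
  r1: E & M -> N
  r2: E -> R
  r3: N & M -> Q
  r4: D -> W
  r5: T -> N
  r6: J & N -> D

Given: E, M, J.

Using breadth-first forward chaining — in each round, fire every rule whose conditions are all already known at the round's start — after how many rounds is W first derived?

[1] r1 [E & M -> N]; r2 [E -> R]. ⇒ new: N, R.
[2] r3 [N & M -> Q]; r6 [J & N -> D]. ⇒ new: Q, D.
[3] r4 [D -> W]. ⇒ new: W.
W first appears in round 3.

3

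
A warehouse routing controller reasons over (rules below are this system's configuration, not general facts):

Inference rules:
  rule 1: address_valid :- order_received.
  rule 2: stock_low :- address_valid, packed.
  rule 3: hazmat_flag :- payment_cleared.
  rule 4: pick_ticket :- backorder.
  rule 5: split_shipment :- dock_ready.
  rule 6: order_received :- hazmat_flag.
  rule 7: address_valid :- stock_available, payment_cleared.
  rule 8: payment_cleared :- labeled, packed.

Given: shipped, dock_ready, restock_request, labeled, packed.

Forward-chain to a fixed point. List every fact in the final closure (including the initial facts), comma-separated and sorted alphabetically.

Round 1 — rule 5, rule 8, derive split_shipment, payment_cleared.
Round 2 — rule 3, derive hazmat_flag.
Round 3 — rule 6, derive order_received.
Round 4 — rule 1, derive address_valid.
Round 5 — rule 2, derive stock_low.

address_valid, dock_ready, hazmat_flag, labeled, order_received, packed, payment_cleared, restock_request, shipped, split_shipment, stock_low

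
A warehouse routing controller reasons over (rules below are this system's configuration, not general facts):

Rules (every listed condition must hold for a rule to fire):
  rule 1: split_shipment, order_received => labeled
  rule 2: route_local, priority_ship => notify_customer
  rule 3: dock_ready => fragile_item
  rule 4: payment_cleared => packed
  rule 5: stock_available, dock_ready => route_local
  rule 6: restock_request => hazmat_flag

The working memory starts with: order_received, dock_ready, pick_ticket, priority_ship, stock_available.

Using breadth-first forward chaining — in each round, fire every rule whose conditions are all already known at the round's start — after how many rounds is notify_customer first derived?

Round 1 fires rule 3, rule 5, giving fragile_item, route_local.
Round 2 fires rule 2, giving notify_customer.
notify_customer first appears in round 2.

2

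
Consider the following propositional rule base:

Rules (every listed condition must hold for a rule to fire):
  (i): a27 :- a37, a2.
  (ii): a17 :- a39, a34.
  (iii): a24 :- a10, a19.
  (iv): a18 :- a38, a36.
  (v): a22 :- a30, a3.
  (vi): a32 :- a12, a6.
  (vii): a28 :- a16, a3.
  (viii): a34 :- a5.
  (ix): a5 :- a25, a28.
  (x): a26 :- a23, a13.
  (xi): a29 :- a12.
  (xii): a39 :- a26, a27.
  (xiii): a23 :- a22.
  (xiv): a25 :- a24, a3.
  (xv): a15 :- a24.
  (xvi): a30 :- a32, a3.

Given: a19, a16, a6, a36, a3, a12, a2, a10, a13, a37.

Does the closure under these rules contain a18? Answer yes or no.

no

Round 1: (i) [a27 :- a37, a2.]; (iii) [a24 :- a10, a19.]; (vi) [a32 :- a12, a6.]; (vii) [a28 :- a16, a3.]; (xi) [a29 :- a12.]. Adds a27, a24, a32, a28, a29.
Round 2: (xiv) [a25 :- a24, a3.]; (xv) [a15 :- a24.]; (xvi) [a30 :- a32, a3.]. Adds a25, a15, a30.
Round 3: (v) [a22 :- a30, a3.]; (ix) [a5 :- a25, a28.]. Adds a22, a5.
Round 4: (viii) [a34 :- a5.]; (xiii) [a23 :- a22.]. Adds a34, a23.
Round 5: (x) [a26 :- a23, a13.]. Adds a26.
Round 6: (xii) [a39 :- a26, a27.]. Adds a39.
Round 7: (ii) [a17 :- a39, a34.]. Adds a17.
Fixed point reached. a18 is concluded only by (iv); (iv) needs a38 (never derived).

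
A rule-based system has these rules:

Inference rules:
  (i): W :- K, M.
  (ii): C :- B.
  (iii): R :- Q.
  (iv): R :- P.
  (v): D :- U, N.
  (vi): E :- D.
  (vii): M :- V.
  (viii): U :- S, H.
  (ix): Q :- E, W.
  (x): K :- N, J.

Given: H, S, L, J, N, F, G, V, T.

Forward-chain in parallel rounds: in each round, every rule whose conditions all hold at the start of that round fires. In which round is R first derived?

Round 1: (vii) [M :- V.]; (viii) [U :- S, H.]; (x) [K :- N, J.]. Adds M, U, K.
Round 2: (i) [W :- K, M.]; (v) [D :- U, N.]. Adds W, D.
Round 3: (vi) [E :- D.]. Adds E.
Round 4: (ix) [Q :- E, W.]. Adds Q.
Round 5: (iii) [R :- Q.]. Adds R.
R first appears in round 5.

5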